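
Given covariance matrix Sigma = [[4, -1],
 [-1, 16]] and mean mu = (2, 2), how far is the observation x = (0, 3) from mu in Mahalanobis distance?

Step 1 — centre the observation: (x - mu) = (-2, 1).

Step 2 — invert Sigma. det(Sigma) = 4·16 - (-1)² = 63.
  Sigma^{-1} = (1/det) · [[d, -b], [-b, a]] = [[0.254, 0.0159],
 [0.0159, 0.0635]].

Step 3 — form the quadratic (x - mu)^T · Sigma^{-1} · (x - mu):
  Sigma^{-1} · (x - mu) = (-0.4921, 0.0317).
  (x - mu)^T · [Sigma^{-1} · (x - mu)] = (-2)·(-0.4921) + (1)·(0.0317) = 1.0159.

Step 4 — take square root: d = √(1.0159) ≈ 1.0079.

d(x, mu) = √(1.0159) ≈ 1.0079


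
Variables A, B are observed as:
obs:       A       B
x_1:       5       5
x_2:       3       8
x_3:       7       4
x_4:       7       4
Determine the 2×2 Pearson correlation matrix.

Step 1 — column means:
  mean(A) = (5 + 3 + 7 + 7) / 4 = 22/4 = 5.5
  mean(B) = (5 + 8 + 4 + 4) / 4 = 21/4 = 5.25

Step 2 — sample variances and covariances s[i,j] = (1/(n-1)) · Σ_k (x_{k,i} - mean_i) · (x_{k,j} - mean_j), with n-1 = 3:
  s[A,A] = ((-0.5)·(-0.5) + (-2.5)·(-2.5) + (1.5)·(1.5) + (1.5)·(1.5)) / 3 = 11/3 = 3.6667
  s[A,B] = ((-0.5)·(-0.25) + (-2.5)·(2.75) + (1.5)·(-1.25) + (1.5)·(-1.25)) / 3 = -10.5/3 = -3.5
  s[B,B] = ((-0.25)·(-0.25) + (2.75)·(2.75) + (-1.25)·(-1.25) + (-1.25)·(-1.25)) / 3 = 10.75/3 = 3.5833
  Sample standard deviations s_i = √(s[i,i]):
  s(A) = √(3.6667) = 1.9149
  s(B) = √(3.5833) = 1.893

Step 3 — r_{ij} = s_{ij} / (s_i · s_j):
  r[A,A] = 1 (diagonal).
  r[A,B] = -3.5 / (1.9149 · 1.893) = -3.5 / 3.6248 = -0.9656
  r[B,B] = 1 (diagonal).

R is symmetric with unit diagonal. Assembling:

R = [[1, -0.9656],
 [-0.9656, 1]]


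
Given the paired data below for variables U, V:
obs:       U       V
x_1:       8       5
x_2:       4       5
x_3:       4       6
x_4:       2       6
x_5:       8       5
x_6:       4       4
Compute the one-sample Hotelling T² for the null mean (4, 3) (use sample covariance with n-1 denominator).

Step 1 — sample mean vector:
  mean(U) = (8 + 4 + 4 + 2 + 8 + 4) / 6 = 30/6 = 5
  mean(V) = (5 + 5 + 6 + 6 + 5 + 4) / 6 = 31/6 = 5.1667
  x̄ = (5, 5.1667),  deviation x̄ - mu_0 = (5, 5.1667) - (4, 3) = (1, 2.1667).

Step 2 — sample covariance matrix, S[i,j] = (1/(n-1)) · Σ_k (x_{k,i} - mean_i) · (x_{k,j} - mean_j), divisor n-1 = 5:
  S[U,U] = ((3)·(3) + (-1)·(-1) + (-1)·(-1) + (-3)·(-3) + (3)·(3) + (-1)·(-1)) / 5 = 30/5 = 6
  S[U,V] = ((3)·(-0.1667) + (-1)·(-0.1667) + (-1)·(0.8333) + (-3)·(0.8333) + (3)·(-0.1667) + (-1)·(-1.1667)) / 5 = -3/5 = -0.6
  S[V,V] = ((-0.1667)·(-0.1667) + (-0.1667)·(-0.1667) + (0.8333)·(0.8333) + (0.8333)·(0.8333) + (-0.1667)·(-0.1667) + (-1.1667)·(-1.1667)) / 5 = 2.8333/5 = 0.5667
  S = [[6, -0.6],
 [-0.6, 0.5667]].

Step 3 — invert S. det(S) = 6·0.5667 - (-0.6)² = 3.04.
  S^{-1} = (1/det) · [[d, -b], [-b, a]] = [[0.1864, 0.1974],
 [0.1974, 1.9737]].

Step 4 — quadratic form (x̄ - mu_0)^T · S^{-1} · (x̄ - mu_0):
  S^{-1} · (x̄ - mu_0) = (0.614, 4.4737),
  (x̄ - mu_0)^T · [...] = (1)·(0.614) + (2.1667)·(4.4737) = 10.307.

Step 5 — scale by n: T² = 6 · 10.307 = 61.8421.

T² ≈ 61.8421


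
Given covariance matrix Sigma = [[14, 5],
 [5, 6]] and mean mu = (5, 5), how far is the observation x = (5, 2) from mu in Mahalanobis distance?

Step 1 — centre the observation: (x - mu) = (0, -3).

Step 2 — invert Sigma. det(Sigma) = 14·6 - (5)² = 59.
  Sigma^{-1} = (1/det) · [[d, -b], [-b, a]] = [[0.1017, -0.0847],
 [-0.0847, 0.2373]].

Step 3 — form the quadratic (x - mu)^T · Sigma^{-1} · (x - mu):
  Sigma^{-1} · (x - mu) = (0.2542, -0.7119).
  (x - mu)^T · [Sigma^{-1} · (x - mu)] = (0)·(0.2542) + (-3)·(-0.7119) = 2.1356.

Step 4 — take square root: d = √(2.1356) ≈ 1.4614.

d(x, mu) = √(2.1356) ≈ 1.4614


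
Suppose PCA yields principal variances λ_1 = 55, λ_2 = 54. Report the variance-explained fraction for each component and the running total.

Step 1 — total variance = trace(Sigma) = Σ λ_i = 55 + 54 = 109.

Step 2 — fraction explained by component i = λ_i / Σ λ:
  PC1: 55/109 = 0.5046
  PC2: 54/109 = 0.4954

Step 3 — cumulative fraction after k components = (λ_1 + ... + λ_k) / Σ λ:
  k = 1: 55/109 = 0.5046
  k = 2: (55 + 54)/109 = 109/109 = 1

Summary (fraction, with percent):

explained: PC1 0.5046 (50.46%), PC2 0.4954 (49.54%);  cumulative: 0.5046, 1


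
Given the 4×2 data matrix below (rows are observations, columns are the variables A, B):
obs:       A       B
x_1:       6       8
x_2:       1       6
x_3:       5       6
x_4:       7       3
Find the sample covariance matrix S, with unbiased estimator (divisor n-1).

Step 1 — column means:
  mean(A) = (6 + 1 + 5 + 7) / 4 = 19/4 = 4.75
  mean(B) = (8 + 6 + 6 + 3) / 4 = 23/4 = 5.75

Step 2 — sample covariance S[i,j] = (1/(n-1)) · Σ_k (x_{k,i} - mean_i) · (x_{k,j} - mean_j), with n-1 = 3.
  S[A,A] = ((1.25)·(1.25) + (-3.75)·(-3.75) + (0.25)·(0.25) + (2.25)·(2.25)) / 3 = 20.75/3 = 6.9167
  S[A,B] = ((1.25)·(2.25) + (-3.75)·(0.25) + (0.25)·(0.25) + (2.25)·(-2.75)) / 3 = -4.25/3 = -1.4167
  S[B,B] = ((2.25)·(2.25) + (0.25)·(0.25) + (0.25)·(0.25) + (-2.75)·(-2.75)) / 3 = 12.75/3 = 4.25

S is symmetric (S[j,i] = S[i,j]). Assembling:

S = [[6.9167, -1.4167],
 [-1.4167, 4.25]]


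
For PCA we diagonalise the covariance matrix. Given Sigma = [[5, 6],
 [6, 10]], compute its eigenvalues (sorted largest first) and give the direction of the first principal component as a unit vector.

Step 1 — characteristic polynomial of 2×2 Sigma:
  det(Sigma - λI) = λ² - trace · λ + det = 0.
  trace = 5 + 10 = 15, det = 5·10 - (6)² = 14.
Step 2 — discriminant:
  Δ = trace² - 4·det = 225 - 56 = 169.
Step 3 — eigenvalues:
  λ = (trace ± √Δ)/2 = (15 ± 13)/2,
  λ_1 = 14,  λ_2 = 1.

Step 4 — unit eigenvector for λ_1: solve (Sigma - λ_1 I)v = 0. First row:
  (5 - 14)·v_x + (6)·v_y = 0, i.e. (-9)·v_x + (6)·v_y = 0,
  so v ∝ (b, λ_1 - a) = (6, 9) = u.
  ||u|| = √((6)² + (9)²) = √(117) ≈ 10.8167,
  v_1 = u/||u|| ≈ (0.5547, 0.8321) (||v_1|| = 1).

λ_1 = 14,  λ_2 = 1;  v_1 ≈ (0.5547, 0.8321)


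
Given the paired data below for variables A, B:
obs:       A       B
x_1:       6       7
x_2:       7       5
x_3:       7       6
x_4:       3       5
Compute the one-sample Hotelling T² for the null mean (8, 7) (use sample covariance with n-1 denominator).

Step 1 — sample mean vector:
  mean(A) = (6 + 7 + 7 + 3) / 4 = 23/4 = 5.75
  mean(B) = (7 + 5 + 6 + 5) / 4 = 23/4 = 5.75
  x̄ = (5.75, 5.75),  deviation x̄ - mu_0 = (5.75, 5.75) - (8, 7) = (-2.25, -1.25).

Step 2 — sample covariance matrix, S[i,j] = (1/(n-1)) · Σ_k (x_{k,i} - mean_i) · (x_{k,j} - mean_j), divisor n-1 = 3:
  S[A,A] = ((0.25)·(0.25) + (1.25)·(1.25) + (1.25)·(1.25) + (-2.75)·(-2.75)) / 3 = 10.75/3 = 3.5833
  S[A,B] = ((0.25)·(1.25) + (1.25)·(-0.75) + (1.25)·(0.25) + (-2.75)·(-0.75)) / 3 = 1.75/3 = 0.5833
  S[B,B] = ((1.25)·(1.25) + (-0.75)·(-0.75) + (0.25)·(0.25) + (-0.75)·(-0.75)) / 3 = 2.75/3 = 0.9167
  S = [[3.5833, 0.5833],
 [0.5833, 0.9167]].

Step 3 — invert S. det(S) = 3.5833·0.9167 - (0.5833)² = 2.9444.
  S^{-1} = (1/det) · [[d, -b], [-b, a]] = [[0.3113, -0.1981],
 [-0.1981, 1.217]].

Step 4 — quadratic form (x̄ - mu_0)^T · S^{-1} · (x̄ - mu_0):
  S^{-1} · (x̄ - mu_0) = (-0.4528, -1.0755),
  (x̄ - mu_0)^T · [...] = (-2.25)·(-0.4528) + (-1.25)·(-1.0755) = 2.3632.

Step 5 — scale by n: T² = 4 · 2.3632 = 9.4528.

T² ≈ 9.4528


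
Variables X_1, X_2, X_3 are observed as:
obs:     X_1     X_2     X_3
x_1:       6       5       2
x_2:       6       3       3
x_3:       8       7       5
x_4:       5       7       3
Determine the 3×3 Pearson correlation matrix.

Step 1 — column means:
  mean(X_1) = (6 + 6 + 8 + 5) / 4 = 25/4 = 6.25
  mean(X_2) = (5 + 3 + 7 + 7) / 4 = 22/4 = 5.5
  mean(X_3) = (2 + 3 + 5 + 3) / 4 = 13/4 = 3.25

Step 2 — sample variances and covariances s[i,j] = (1/(n-1)) · Σ_k (x_{k,i} - mean_i) · (x_{k,j} - mean_j), with n-1 = 3:
  s[X_1,X_1] = ((-0.25)·(-0.25) + (-0.25)·(-0.25) + (1.75)·(1.75) + (-1.25)·(-1.25)) / 3 = 4.75/3 = 1.5833
  s[X_1,X_2] = ((-0.25)·(-0.5) + (-0.25)·(-2.5) + (1.75)·(1.5) + (-1.25)·(1.5)) / 3 = 1.5/3 = 0.5
  s[X_1,X_3] = ((-0.25)·(-1.25) + (-0.25)·(-0.25) + (1.75)·(1.75) + (-1.25)·(-0.25)) / 3 = 3.75/3 = 1.25
  s[X_2,X_2] = ((-0.5)·(-0.5) + (-2.5)·(-2.5) + (1.5)·(1.5) + (1.5)·(1.5)) / 3 = 11/3 = 3.6667
  s[X_2,X_3] = ((-0.5)·(-1.25) + (-2.5)·(-0.25) + (1.5)·(1.75) + (1.5)·(-0.25)) / 3 = 3.5/3 = 1.1667
  s[X_3,X_3] = ((-1.25)·(-1.25) + (-0.25)·(-0.25) + (1.75)·(1.75) + (-0.25)·(-0.25)) / 3 = 4.75/3 = 1.5833
  Sample standard deviations s_i = √(s[i,i]):
  s(X_1) = √(1.5833) = 1.2583
  s(X_2) = √(3.6667) = 1.9149
  s(X_3) = √(1.5833) = 1.2583

Step 3 — r_{ij} = s_{ij} / (s_i · s_j):
  r[X_1,X_1] = 1 (diagonal).
  r[X_1,X_2] = 0.5 / (1.2583 · 1.9149) = 0.5 / 2.4095 = 0.2075
  r[X_1,X_3] = 1.25 / (1.2583 · 1.2583) = 1.25 / 1.5833 = 0.7895
  r[X_2,X_2] = 1 (diagonal).
  r[X_2,X_3] = 1.1667 / (1.9149 · 1.2583) = 1.1667 / 2.4095 = 0.4842
  r[X_3,X_3] = 1 (diagonal).

R is symmetric with unit diagonal. Assembling:

R = [[1, 0.2075, 0.7895],
 [0.2075, 1, 0.4842],
 [0.7895, 0.4842, 1]]


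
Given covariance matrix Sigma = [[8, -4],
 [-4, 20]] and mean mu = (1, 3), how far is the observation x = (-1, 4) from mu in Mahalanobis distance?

Step 1 — centre the observation: (x - mu) = (-2, 1).

Step 2 — invert Sigma. det(Sigma) = 8·20 - (-4)² = 144.
  Sigma^{-1} = (1/det) · [[d, -b], [-b, a]] = [[0.1389, 0.0278],
 [0.0278, 0.0556]].

Step 3 — form the quadratic (x - mu)^T · Sigma^{-1} · (x - mu):
  Sigma^{-1} · (x - mu) = (-0.25, 0).
  (x - mu)^T · [Sigma^{-1} · (x - mu)] = (-2)·(-0.25) + (1)·(0) = 0.5.

Step 4 — take square root: d = √(0.5) ≈ 0.7071.

d(x, mu) = √(0.5) ≈ 0.7071


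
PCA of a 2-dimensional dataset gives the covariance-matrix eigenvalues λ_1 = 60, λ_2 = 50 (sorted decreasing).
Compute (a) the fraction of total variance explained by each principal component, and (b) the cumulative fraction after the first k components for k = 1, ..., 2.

Step 1 — total variance = trace(Sigma) = Σ λ_i = 60 + 50 = 110.

Step 2 — fraction explained by component i = λ_i / Σ λ:
  PC1: 60/110 = 0.5455
  PC2: 50/110 = 0.4545

Step 3 — cumulative fraction after k components = (λ_1 + ... + λ_k) / Σ λ:
  k = 1: 60/110 = 0.5455
  k = 2: (60 + 50)/110 = 110/110 = 1

Summary (fraction, with percent):

explained: PC1 0.5455 (54.55%), PC2 0.4545 (45.45%);  cumulative: 0.5455, 1


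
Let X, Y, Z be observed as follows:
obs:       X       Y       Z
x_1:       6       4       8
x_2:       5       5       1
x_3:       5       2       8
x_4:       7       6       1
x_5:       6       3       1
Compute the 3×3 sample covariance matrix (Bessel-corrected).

Step 1 — column means:
  mean(X) = (6 + 5 + 5 + 7 + 6) / 5 = 29/5 = 5.8
  mean(Y) = (4 + 5 + 2 + 6 + 3) / 5 = 20/5 = 4
  mean(Z) = (8 + 1 + 8 + 1 + 1) / 5 = 19/5 = 3.8

Step 2 — sample covariance S[i,j] = (1/(n-1)) · Σ_k (x_{k,i} - mean_i) · (x_{k,j} - mean_j), with n-1 = 4.
  S[X,X] = ((0.2)·(0.2) + (-0.8)·(-0.8) + (-0.8)·(-0.8) + (1.2)·(1.2) + (0.2)·(0.2)) / 4 = 2.8/4 = 0.7
  S[X,Y] = ((0.2)·(0) + (-0.8)·(1) + (-0.8)·(-2) + (1.2)·(2) + (0.2)·(-1)) / 4 = 3/4 = 0.75
  S[X,Z] = ((0.2)·(4.2) + (-0.8)·(-2.8) + (-0.8)·(4.2) + (1.2)·(-2.8) + (0.2)·(-2.8)) / 4 = -4.2/4 = -1.05
  S[Y,Y] = ((0)·(0) + (1)·(1) + (-2)·(-2) + (2)·(2) + (-1)·(-1)) / 4 = 10/4 = 2.5
  S[Y,Z] = ((0)·(4.2) + (1)·(-2.8) + (-2)·(4.2) + (2)·(-2.8) + (-1)·(-2.8)) / 4 = -14/4 = -3.5
  S[Z,Z] = ((4.2)·(4.2) + (-2.8)·(-2.8) + (4.2)·(4.2) + (-2.8)·(-2.8) + (-2.8)·(-2.8)) / 4 = 58.8/4 = 14.7

S is symmetric (S[j,i] = S[i,j]). Assembling:

S = [[0.7, 0.75, -1.05],
 [0.75, 2.5, -3.5],
 [-1.05, -3.5, 14.7]]


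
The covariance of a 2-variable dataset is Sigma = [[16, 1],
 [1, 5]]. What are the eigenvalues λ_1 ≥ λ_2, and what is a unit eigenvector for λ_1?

Step 1 — characteristic polynomial of 2×2 Sigma:
  det(Sigma - λI) = λ² - trace · λ + det = 0.
  trace = 16 + 5 = 21, det = 16·5 - (1)² = 79.
Step 2 — discriminant:
  Δ = trace² - 4·det = 441 - 316 = 125.
Step 3 — eigenvalues:
  λ = (trace ± √Δ)/2 = (21 ± 11.1803)/2,
  λ_1 = 16.0902,  λ_2 = 4.9098.

Step 4 — unit eigenvector for λ_1: solve (Sigma - λ_1 I)v = 0. First row:
  (16 - 16.0902)·v_x + (1)·v_y = 0, i.e. (-0.0902)·v_x + (1)·v_y = 0,
  so v ∝ (b, λ_1 - a) = (1, 0.0902) = u.
  ||u|| = √((1)² + (0.0902)²) = √(1.0081) ≈ 1.0041,
  v_1 = u/||u|| ≈ (0.996, 0.0898) (||v_1|| = 1).

λ_1 = 16.0902,  λ_2 = 4.9098;  v_1 ≈ (0.996, 0.0898)


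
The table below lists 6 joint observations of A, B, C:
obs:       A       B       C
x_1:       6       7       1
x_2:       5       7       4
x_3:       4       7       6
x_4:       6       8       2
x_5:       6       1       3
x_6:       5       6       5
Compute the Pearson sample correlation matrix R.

Step 1 — column means:
  mean(A) = (6 + 5 + 4 + 6 + 6 + 5) / 6 = 32/6 = 5.3333
  mean(B) = (7 + 7 + 7 + 8 + 1 + 6) / 6 = 36/6 = 6
  mean(C) = (1 + 4 + 6 + 2 + 3 + 5) / 6 = 21/6 = 3.5

Step 2 — sample variances and covariances s[i,j] = (1/(n-1)) · Σ_k (x_{k,i} - mean_i) · (x_{k,j} - mean_j), with n-1 = 5:
  s[A,A] = ((0.6667)·(0.6667) + (-0.3333)·(-0.3333) + (-1.3333)·(-1.3333) + (0.6667)·(0.6667) + (0.6667)·(0.6667) + (-0.3333)·(-0.3333)) / 5 = 3.3333/5 = 0.6667
  s[A,B] = ((0.6667)·(1) + (-0.3333)·(1) + (-1.3333)·(1) + (0.6667)·(2) + (0.6667)·(-5) + (-0.3333)·(0)) / 5 = -3/5 = -0.6
  s[A,C] = ((0.6667)·(-2.5) + (-0.3333)·(0.5) + (-1.3333)·(2.5) + (0.6667)·(-1.5) + (0.6667)·(-0.5) + (-0.3333)·(1.5)) / 5 = -7/5 = -1.4
  s[B,B] = ((1)·(1) + (1)·(1) + (1)·(1) + (2)·(2) + (-5)·(-5) + (0)·(0)) / 5 = 32/5 = 6.4
  s[B,C] = ((1)·(-2.5) + (1)·(0.5) + (1)·(2.5) + (2)·(-1.5) + (-5)·(-0.5) + (0)·(1.5)) / 5 = 0/5 = 0
  s[C,C] = ((-2.5)·(-2.5) + (0.5)·(0.5) + (2.5)·(2.5) + (-1.5)·(-1.5) + (-0.5)·(-0.5) + (1.5)·(1.5)) / 5 = 17.5/5 = 3.5
  Sample standard deviations s_i = √(s[i,i]):
  s(A) = √(0.6667) = 0.8165
  s(B) = √(6.4) = 2.5298
  s(C) = √(3.5) = 1.8708

Step 3 — r_{ij} = s_{ij} / (s_i · s_j):
  r[A,A] = 1 (diagonal).
  r[A,B] = -0.6 / (0.8165 · 2.5298) = -0.6 / 2.0656 = -0.2905
  r[A,C] = -1.4 / (0.8165 · 1.8708) = -1.4 / 1.5275 = -0.9165
  r[B,B] = 1 (diagonal).
  r[B,C] = 0 / (2.5298 · 1.8708) = 0 / 4.7329 = 0
  r[C,C] = 1 (diagonal).

R is symmetric with unit diagonal. Assembling:

R = [[1, -0.2905, -0.9165],
 [-0.2905, 1, 0],
 [-0.9165, 0, 1]]


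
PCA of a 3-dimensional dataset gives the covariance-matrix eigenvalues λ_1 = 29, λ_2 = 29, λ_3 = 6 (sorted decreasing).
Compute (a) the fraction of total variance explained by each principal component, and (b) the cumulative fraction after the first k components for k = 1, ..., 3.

Step 1 — total variance = trace(Sigma) = Σ λ_i = 29 + 29 + 6 = 64.

Step 2 — fraction explained by component i = λ_i / Σ λ:
  PC1: 29/64 = 0.4531
  PC2: 29/64 = 0.4531
  PC3: 6/64 = 0.0938

Step 3 — cumulative fraction after k components = (λ_1 + ... + λ_k) / Σ λ:
  k = 1: 29/64 = 0.4531
  k = 2: (29 + 29)/64 = 58/64 = 0.9062
  k = 3: (29 + 29 + 6)/64 = 64/64 = 1

Summary (fraction, with percent):

explained: PC1 0.4531 (45.31%), PC2 0.4531 (45.31%), PC3 0.0938 (9.38%);  cumulative: 0.4531, 0.9062, 1


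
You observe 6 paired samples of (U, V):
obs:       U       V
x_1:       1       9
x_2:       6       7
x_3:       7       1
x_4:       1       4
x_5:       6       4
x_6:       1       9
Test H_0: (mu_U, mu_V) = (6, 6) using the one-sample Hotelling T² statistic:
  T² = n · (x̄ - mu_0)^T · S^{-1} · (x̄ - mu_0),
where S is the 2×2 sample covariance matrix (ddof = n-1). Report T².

Step 1 — sample mean vector:
  mean(U) = (1 + 6 + 7 + 1 + 6 + 1) / 6 = 22/6 = 3.6667
  mean(V) = (9 + 7 + 1 + 4 + 4 + 9) / 6 = 34/6 = 5.6667
  x̄ = (3.6667, 5.6667),  deviation x̄ - mu_0 = (3.6667, 5.6667) - (6, 6) = (-2.3333, -0.3333).

Step 2 — sample covariance matrix, S[i,j] = (1/(n-1)) · Σ_k (x_{k,i} - mean_i) · (x_{k,j} - mean_j), divisor n-1 = 5:
  S[U,U] = ((-2.6667)·(-2.6667) + (2.3333)·(2.3333) + (3.3333)·(3.3333) + (-2.6667)·(-2.6667) + (2.3333)·(2.3333) + (-2.6667)·(-2.6667)) / 5 = 43.3333/5 = 8.6667
  S[U,V] = ((-2.6667)·(3.3333) + (2.3333)·(1.3333) + (3.3333)·(-4.6667) + (-2.6667)·(-1.6667) + (2.3333)·(-1.6667) + (-2.6667)·(3.3333)) / 5 = -29.6667/5 = -5.9333
  S[V,V] = ((3.3333)·(3.3333) + (1.3333)·(1.3333) + (-4.6667)·(-4.6667) + (-1.6667)·(-1.6667) + (-1.6667)·(-1.6667) + (3.3333)·(3.3333)) / 5 = 51.3333/5 = 10.2667
  S = [[8.6667, -5.9333],
 [-5.9333, 10.2667]].

Step 3 — invert S. det(S) = 8.6667·10.2667 - (-5.9333)² = 53.7733.
  S^{-1} = (1/det) · [[d, -b], [-b, a]] = [[0.1909, 0.1103],
 [0.1103, 0.1612]].

Step 4 — quadratic form (x̄ - mu_0)^T · S^{-1} · (x̄ - mu_0):
  S^{-1} · (x̄ - mu_0) = (-0.4823, -0.3112),
  (x̄ - mu_0)^T · [...] = (-2.3333)·(-0.4823) + (-0.3333)·(-0.3112) = 1.229.

Step 5 — scale by n: T² = 6 · 1.229 = 7.3742.

T² ≈ 7.3742


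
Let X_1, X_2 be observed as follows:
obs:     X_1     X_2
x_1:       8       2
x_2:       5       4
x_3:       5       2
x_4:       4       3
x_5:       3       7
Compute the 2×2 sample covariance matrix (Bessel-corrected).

Step 1 — column means:
  mean(X_1) = (8 + 5 + 5 + 4 + 3) / 5 = 25/5 = 5
  mean(X_2) = (2 + 4 + 2 + 3 + 7) / 5 = 18/5 = 3.6

Step 2 — sample covariance S[i,j] = (1/(n-1)) · Σ_k (x_{k,i} - mean_i) · (x_{k,j} - mean_j), with n-1 = 4.
  S[X_1,X_1] = ((3)·(3) + (0)·(0) + (0)·(0) + (-1)·(-1) + (-2)·(-2)) / 4 = 14/4 = 3.5
  S[X_1,X_2] = ((3)·(-1.6) + (0)·(0.4) + (0)·(-1.6) + (-1)·(-0.6) + (-2)·(3.4)) / 4 = -11/4 = -2.75
  S[X_2,X_2] = ((-1.6)·(-1.6) + (0.4)·(0.4) + (-1.6)·(-1.6) + (-0.6)·(-0.6) + (3.4)·(3.4)) / 4 = 17.2/4 = 4.3

S is symmetric (S[j,i] = S[i,j]). Assembling:

S = [[3.5, -2.75],
 [-2.75, 4.3]]


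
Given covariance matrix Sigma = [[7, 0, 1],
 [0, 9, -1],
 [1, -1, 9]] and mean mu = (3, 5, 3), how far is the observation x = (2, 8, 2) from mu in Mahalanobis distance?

Step 1 — centre the observation: (x - mu) = (-1, 3, -1).

Step 2 — invert Sigma (cofactor / det for 3×3, or solve directly):
  Sigma^{-1} = [[0.1452, -0.0018, -0.0163],
 [-0.0018, 0.1125, 0.0127],
 [-0.0163, 0.0127, 0.1143]].

Step 3 — form the quadratic (x - mu)^T · Sigma^{-1} · (x - mu):
  Sigma^{-1} · (x - mu) = (-0.1343, 0.3267, -0.0599).
  (x - mu)^T · [Sigma^{-1} · (x - mu)] = (-1)·(-0.1343) + (3)·(0.3267) + (-1)·(-0.0599) = 1.1742.

Step 4 — take square root: d = √(1.1742) ≈ 1.0836.

d(x, mu) = √(1.1742) ≈ 1.0836


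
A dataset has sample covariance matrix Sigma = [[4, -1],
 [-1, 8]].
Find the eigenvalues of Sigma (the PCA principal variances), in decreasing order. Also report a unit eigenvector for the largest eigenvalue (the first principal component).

Step 1 — characteristic polynomial of 2×2 Sigma:
  det(Sigma - λI) = λ² - trace · λ + det = 0.
  trace = 4 + 8 = 12, det = 4·8 - (-1)² = 31.
Step 2 — discriminant:
  Δ = trace² - 4·det = 144 - 124 = 20.
Step 3 — eigenvalues:
  λ = (trace ± √Δ)/2 = (12 ± 4.4721)/2,
  λ_1 = 8.2361,  λ_2 = 3.7639.

Step 4 — unit eigenvector for λ_1: solve (Sigma - λ_1 I)v = 0. First row:
  (4 - 8.2361)·v_x + (-1)·v_y = 0, i.e. (-4.2361)·v_x + (-1)·v_y = 0,
  so v ∝ (b, λ_1 - a) = (-1, 4.2361); multiply by -1 so the first entry is positive: u = (1, -4.2361).
  ||u|| = √((1)² + (-4.2361)²) = √(18.9443) ≈ 4.3525,
  v_1 = u/||u|| ≈ (0.2298, -0.9732) (||v_1|| = 1).

λ_1 = 8.2361,  λ_2 = 3.7639;  v_1 ≈ (0.2298, -0.9732)


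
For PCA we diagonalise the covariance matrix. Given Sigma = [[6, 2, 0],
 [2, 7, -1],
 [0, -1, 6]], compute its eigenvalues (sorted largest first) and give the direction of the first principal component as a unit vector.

Step 1 — characteristic polynomial p(λ) = det(λI - Sigma) = λ³ - tr·λ² + c_1·λ - det, where tr = trace, c_1 = sum of the principal 2×2 minors, det = det(Sigma):
  tr = 6 + 7 + 6 = 19,
  c_1 = (6·7 - (2)²) + (6·6 - (0)²) + (7·6 - (-1)²) = 38 + 36 + 41 = 115,
  det = 6·(7·6 - (-1)²) - (2)·((2)·6 - (-1)·(0)) + (0)·((2)·(-1) - 7·(0)) = 6·(41) - (2)·(12) + (0)·(-2) = 222.
  So p(λ) = λ³ - 19λ² + 115λ - 222.
Step 2 — look for an integer root (rational root theorem: any rational root is an integer divisor of 222). Testing λ = 6:
  p(6) = 216 - 684 + 690 - 222 = 0  ✓
  Dividing out (λ - 6): p(λ) = (λ - 6)(λ² - 13λ + 37).
Step 3 — remaining eigenvalues from the quadratic λ² - 13λ + 37 = 0:
  Δ = 13² - 4·37 = 169 - 148 = 21,  λ = (13 ± √21)/2 = (13 ± 4.5826)/2 ≈ 8.7913 or 4.2087.
  Sorted: λ_1 = 8.7913,  λ_2 = 6,  λ_3 = 4.2087  (check: sum = 19 = tr ✓).

Step 4 — unit eigenvector for λ_1 ≈ 8.7913: v spans the null space of (Sigma - λ_1 I), whose rows are
  r_1 = (-2.7913, 2, 0),  r_2 = (2, -1.7913, -1),  r_3 = (0, -1, -2.7913).
  v is orthogonal to every row, so take v ∝ r_1 × r_2 = ((2)·(-1) - (0)·(-1.7913), (0)·(2) - (-2.7913)·(-1), (-2.7913)·(-1.7913) - (2)·(2)) ≈ (-2, -2.7913, 1).
  Rescale (multiply by -1 so the first nonzero entry is positive): u = (2, 2.7913, -1).
  ||u|| = √((2)² + (2.7913)² + (-1)²) = √(12.7913) ≈ 3.5765,  v_1 = u/||u|| ≈ (0.5592, 0.7805, -0.2796) (||v_1|| = 1).

λ_1 = 8.7913,  λ_2 = 6,  λ_3 = 4.2087;  v_1 ≈ (0.5592, 0.7805, -0.2796)


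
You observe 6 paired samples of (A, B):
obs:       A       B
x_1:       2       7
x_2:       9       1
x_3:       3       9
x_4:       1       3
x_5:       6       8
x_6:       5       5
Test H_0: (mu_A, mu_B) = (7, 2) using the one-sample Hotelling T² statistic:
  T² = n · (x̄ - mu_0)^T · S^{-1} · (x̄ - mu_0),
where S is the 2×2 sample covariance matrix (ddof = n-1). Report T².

Step 1 — sample mean vector:
  mean(A) = (2 + 9 + 3 + 1 + 6 + 5) / 6 = 26/6 = 4.3333
  mean(B) = (7 + 1 + 9 + 3 + 8 + 5) / 6 = 33/6 = 5.5
  x̄ = (4.3333, 5.5),  deviation x̄ - mu_0 = (4.3333, 5.5) - (7, 2) = (-2.6667, 3.5).

Step 2 — sample covariance matrix, S[i,j] = (1/(n-1)) · Σ_k (x_{k,i} - mean_i) · (x_{k,j} - mean_j), divisor n-1 = 5:
  S[A,A] = ((-2.3333)·(-2.3333) + (4.6667)·(4.6667) + (-1.3333)·(-1.3333) + (-3.3333)·(-3.3333) + (1.6667)·(1.6667) + (0.6667)·(0.6667)) / 5 = 43.3333/5 = 8.6667
  S[A,B] = ((-2.3333)·(1.5) + (4.6667)·(-4.5) + (-1.3333)·(3.5) + (-3.3333)·(-2.5) + (1.6667)·(2.5) + (0.6667)·(-0.5)) / 5 = -17/5 = -3.4
  S[B,B] = ((1.5)·(1.5) + (-4.5)·(-4.5) + (3.5)·(3.5) + (-2.5)·(-2.5) + (2.5)·(2.5) + (-0.5)·(-0.5)) / 5 = 47.5/5 = 9.5
  S = [[8.6667, -3.4],
 [-3.4, 9.5]].

Step 3 — invert S. det(S) = 8.6667·9.5 - (-3.4)² = 70.7733.
  S^{-1} = (1/det) · [[d, -b], [-b, a]] = [[0.1342, 0.048],
 [0.048, 0.1225]].

Step 4 — quadratic form (x̄ - mu_0)^T · S^{-1} · (x̄ - mu_0):
  S^{-1} · (x̄ - mu_0) = (-0.1898, 0.3005),
  (x̄ - mu_0)^T · [...] = (-2.6667)·(-0.1898) + (3.5)·(0.3005) = 1.5579.

Step 5 — scale by n: T² = 6 · 1.5579 = 9.3472.

T² ≈ 9.3472


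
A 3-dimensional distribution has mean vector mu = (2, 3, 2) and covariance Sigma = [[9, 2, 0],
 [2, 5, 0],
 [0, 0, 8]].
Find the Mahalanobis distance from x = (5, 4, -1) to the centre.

Step 1 — centre the observation: (x - mu) = (3, 1, -3).

Step 2 — invert Sigma (cofactor / det for 3×3, or solve directly):
  Sigma^{-1} = [[0.122, -0.0488, 0],
 [-0.0488, 0.2195, 0],
 [0, 0, 0.125]].

Step 3 — form the quadratic (x - mu)^T · Sigma^{-1} · (x - mu):
  Sigma^{-1} · (x - mu) = (0.3171, 0.0732, -0.375).
  (x - mu)^T · [Sigma^{-1} · (x - mu)] = (3)·(0.3171) + (1)·(0.0732) + (-3)·(-0.375) = 2.1494.

Step 4 — take square root: d = √(2.1494) ≈ 1.4661.

d(x, mu) = √(2.1494) ≈ 1.4661


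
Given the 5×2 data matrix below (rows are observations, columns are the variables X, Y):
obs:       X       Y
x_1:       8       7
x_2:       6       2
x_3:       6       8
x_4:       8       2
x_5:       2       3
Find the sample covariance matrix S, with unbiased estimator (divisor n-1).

Step 1 — column means:
  mean(X) = (8 + 6 + 6 + 8 + 2) / 5 = 30/5 = 6
  mean(Y) = (7 + 2 + 8 + 2 + 3) / 5 = 22/5 = 4.4

Step 2 — sample covariance S[i,j] = (1/(n-1)) · Σ_k (x_{k,i} - mean_i) · (x_{k,j} - mean_j), with n-1 = 4.
  S[X,X] = ((2)·(2) + (0)·(0) + (0)·(0) + (2)·(2) + (-4)·(-4)) / 4 = 24/4 = 6
  S[X,Y] = ((2)·(2.6) + (0)·(-2.4) + (0)·(3.6) + (2)·(-2.4) + (-4)·(-1.4)) / 4 = 6/4 = 1.5
  S[Y,Y] = ((2.6)·(2.6) + (-2.4)·(-2.4) + (3.6)·(3.6) + (-2.4)·(-2.4) + (-1.4)·(-1.4)) / 4 = 33.2/4 = 8.3

S is symmetric (S[j,i] = S[i,j]). Assembling:

S = [[6, 1.5],
 [1.5, 8.3]]


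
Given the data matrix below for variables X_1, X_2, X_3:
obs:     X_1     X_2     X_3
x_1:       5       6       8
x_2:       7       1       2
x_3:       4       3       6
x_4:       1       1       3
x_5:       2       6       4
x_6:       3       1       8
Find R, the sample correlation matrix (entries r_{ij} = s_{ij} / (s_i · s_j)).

Step 1 — column means:
  mean(X_1) = (5 + 7 + 4 + 1 + 2 + 3) / 6 = 22/6 = 3.6667
  mean(X_2) = (6 + 1 + 3 + 1 + 6 + 1) / 6 = 18/6 = 3
  mean(X_3) = (8 + 2 + 6 + 3 + 4 + 8) / 6 = 31/6 = 5.1667

Step 2 — sample variances and covariances s[i,j] = (1/(n-1)) · Σ_k (x_{k,i} - mean_i) · (x_{k,j} - mean_j), with n-1 = 5:
  s[X_1,X_1] = ((1.3333)·(1.3333) + (3.3333)·(3.3333) + (0.3333)·(0.3333) + (-2.6667)·(-2.6667) + (-1.6667)·(-1.6667) + (-0.6667)·(-0.6667)) / 5 = 23.3333/5 = 4.6667
  s[X_1,X_2] = ((1.3333)·(3) + (3.3333)·(-2) + (0.3333)·(0) + (-2.6667)·(-2) + (-1.6667)·(3) + (-0.6667)·(-2)) / 5 = -1/5 = -0.2
  s[X_1,X_3] = ((1.3333)·(2.8333) + (3.3333)·(-3.1667) + (0.3333)·(0.8333) + (-2.6667)·(-2.1667) + (-1.6667)·(-1.1667) + (-0.6667)·(2.8333)) / 5 = -0.6667/5 = -0.1333
  s[X_2,X_2] = ((3)·(3) + (-2)·(-2) + (0)·(0) + (-2)·(-2) + (3)·(3) + (-2)·(-2)) / 5 = 30/5 = 6
  s[X_2,X_3] = ((3)·(2.8333) + (-2)·(-3.1667) + (0)·(0.8333) + (-2)·(-2.1667) + (3)·(-1.1667) + (-2)·(2.8333)) / 5 = 10/5 = 2
  s[X_3,X_3] = ((2.8333)·(2.8333) + (-3.1667)·(-3.1667) + (0.8333)·(0.8333) + (-2.1667)·(-2.1667) + (-1.1667)·(-1.1667) + (2.8333)·(2.8333)) / 5 = 32.8333/5 = 6.5667
  Sample standard deviations s_i = √(s[i,i]):
  s(X_1) = √(4.6667) = 2.1602
  s(X_2) = √(6) = 2.4495
  s(X_3) = √(6.5667) = 2.5626

Step 3 — r_{ij} = s_{ij} / (s_i · s_j):
  r[X_1,X_1] = 1 (diagonal).
  r[X_1,X_2] = -0.2 / (2.1602 · 2.4495) = -0.2 / 5.2915 = -0.0378
  r[X_1,X_3] = -0.1333 / (2.1602 · 2.5626) = -0.1333 / 5.5357 = -0.0241
  r[X_2,X_2] = 1 (diagonal).
  r[X_2,X_3] = 2 / (2.4495 · 2.5626) = 2 / 6.2769 = 0.3186
  r[X_3,X_3] = 1 (diagonal).

R is symmetric with unit diagonal. Assembling:

R = [[1, -0.0378, -0.0241],
 [-0.0378, 1, 0.3186],
 [-0.0241, 0.3186, 1]]


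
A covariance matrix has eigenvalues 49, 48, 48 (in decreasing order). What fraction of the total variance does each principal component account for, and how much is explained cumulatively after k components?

Step 1 — total variance = trace(Sigma) = Σ λ_i = 49 + 48 + 48 = 145.

Step 2 — fraction explained by component i = λ_i / Σ λ:
  PC1: 49/145 = 0.3379
  PC2: 48/145 = 0.331
  PC3: 48/145 = 0.331

Step 3 — cumulative fraction after k components = (λ_1 + ... + λ_k) / Σ λ:
  k = 1: 49/145 = 0.3379
  k = 2: (49 + 48)/145 = 97/145 = 0.669
  k = 3: (49 + 48 + 48)/145 = 145/145 = 1

Summary (fraction, with percent):

explained: PC1 0.3379 (33.79%), PC2 0.331 (33.1%), PC3 0.331 (33.1%);  cumulative: 0.3379, 0.669, 1


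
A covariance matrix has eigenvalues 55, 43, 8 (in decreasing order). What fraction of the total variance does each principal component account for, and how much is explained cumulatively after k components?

Step 1 — total variance = trace(Sigma) = Σ λ_i = 55 + 43 + 8 = 106.

Step 2 — fraction explained by component i = λ_i / Σ λ:
  PC1: 55/106 = 0.5189
  PC2: 43/106 = 0.4057
  PC3: 8/106 = 0.0755

Step 3 — cumulative fraction after k components = (λ_1 + ... + λ_k) / Σ λ:
  k = 1: 55/106 = 0.5189
  k = 2: (55 + 43)/106 = 98/106 = 0.9245
  k = 3: (55 + 43 + 8)/106 = 106/106 = 1

Summary (fraction, with percent):

explained: PC1 0.5189 (51.89%), PC2 0.4057 (40.57%), PC3 0.0755 (7.55%);  cumulative: 0.5189, 0.9245, 1


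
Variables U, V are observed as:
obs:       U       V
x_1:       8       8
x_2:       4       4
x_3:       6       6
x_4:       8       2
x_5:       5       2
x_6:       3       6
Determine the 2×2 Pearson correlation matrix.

Step 1 — column means:
  mean(U) = (8 + 4 + 6 + 8 + 5 + 3) / 6 = 34/6 = 5.6667
  mean(V) = (8 + 4 + 6 + 2 + 2 + 6) / 6 = 28/6 = 4.6667

Step 2 — sample variances and covariances s[i,j] = (1/(n-1)) · Σ_k (x_{k,i} - mean_i) · (x_{k,j} - mean_j), with n-1 = 5:
  s[U,U] = ((2.3333)·(2.3333) + (-1.6667)·(-1.6667) + (0.3333)·(0.3333) + (2.3333)·(2.3333) + (-0.6667)·(-0.6667) + (-2.6667)·(-2.6667)) / 5 = 21.3333/5 = 4.2667
  s[U,V] = ((2.3333)·(3.3333) + (-1.6667)·(-0.6667) + (0.3333)·(1.3333) + (2.3333)·(-2.6667) + (-0.6667)·(-2.6667) + (-2.6667)·(1.3333)) / 5 = 1.3333/5 = 0.2667
  s[V,V] = ((3.3333)·(3.3333) + (-0.6667)·(-0.6667) + (1.3333)·(1.3333) + (-2.6667)·(-2.6667) + (-2.6667)·(-2.6667) + (1.3333)·(1.3333)) / 5 = 29.3333/5 = 5.8667
  Sample standard deviations s_i = √(s[i,i]):
  s(U) = √(4.2667) = 2.0656
  s(V) = √(5.8667) = 2.4221

Step 3 — r_{ij} = s_{ij} / (s_i · s_j):
  r[U,U] = 1 (diagonal).
  r[U,V] = 0.2667 / (2.0656 · 2.4221) = 0.2667 / 5.0031 = 0.0533
  r[V,V] = 1 (diagonal).

R is symmetric with unit diagonal. Assembling:

R = [[1, 0.0533],
 [0.0533, 1]]


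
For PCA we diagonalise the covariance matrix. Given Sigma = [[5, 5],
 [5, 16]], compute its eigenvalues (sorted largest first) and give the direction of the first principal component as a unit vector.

Step 1 — characteristic polynomial of 2×2 Sigma:
  det(Sigma - λI) = λ² - trace · λ + det = 0.
  trace = 5 + 16 = 21, det = 5·16 - (5)² = 55.
Step 2 — discriminant:
  Δ = trace² - 4·det = 441 - 220 = 221.
Step 3 — eigenvalues:
  λ = (trace ± √Δ)/2 = (21 ± 14.8661)/2,
  λ_1 = 17.933,  λ_2 = 3.067.

Step 4 — unit eigenvector for λ_1: solve (Sigma - λ_1 I)v = 0. First row:
  (5 - 17.933)·v_x + (5)·v_y = 0, i.e. (-12.933)·v_x + (5)·v_y = 0,
  so v ∝ (b, λ_1 - a) = (5, 12.933) = u.
  ||u|| = √((5)² + (12.933)²) = √(192.2634) ≈ 13.8659,
  v_1 = u/||u|| ≈ (0.3606, 0.9327) (||v_1|| = 1).

λ_1 = 17.933,  λ_2 = 3.067;  v_1 ≈ (0.3606, 0.9327)


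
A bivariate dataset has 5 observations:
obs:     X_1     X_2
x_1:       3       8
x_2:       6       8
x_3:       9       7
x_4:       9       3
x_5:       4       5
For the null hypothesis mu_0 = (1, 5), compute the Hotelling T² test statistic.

Step 1 — sample mean vector:
  mean(X_1) = (3 + 6 + 9 + 9 + 4) / 5 = 31/5 = 6.2
  mean(X_2) = (8 + 8 + 7 + 3 + 5) / 5 = 31/5 = 6.2
  x̄ = (6.2, 6.2),  deviation x̄ - mu_0 = (6.2, 6.2) - (1, 5) = (5.2, 1.2).

Step 2 — sample covariance matrix, S[i,j] = (1/(n-1)) · Σ_k (x_{k,i} - mean_i) · (x_{k,j} - mean_j), divisor n-1 = 4:
  S[X_1,X_1] = ((-3.2)·(-3.2) + (-0.2)·(-0.2) + (2.8)·(2.8) + (2.8)·(2.8) + (-2.2)·(-2.2)) / 4 = 30.8/4 = 7.7
  S[X_1,X_2] = ((-3.2)·(1.8) + (-0.2)·(1.8) + (2.8)·(0.8) + (2.8)·(-3.2) + (-2.2)·(-1.2)) / 4 = -10.2/4 = -2.55
  S[X_2,X_2] = ((1.8)·(1.8) + (1.8)·(1.8) + (0.8)·(0.8) + (-3.2)·(-3.2) + (-1.2)·(-1.2)) / 4 = 18.8/4 = 4.7
  S = [[7.7, -2.55],
 [-2.55, 4.7]].

Step 3 — invert S. det(S) = 7.7·4.7 - (-2.55)² = 29.6875.
  S^{-1} = (1/det) · [[d, -b], [-b, a]] = [[0.1583, 0.0859],
 [0.0859, 0.2594]].

Step 4 — quadratic form (x̄ - mu_0)^T · S^{-1} · (x̄ - mu_0):
  S^{-1} · (x̄ - mu_0) = (0.9263, 0.7579),
  (x̄ - mu_0)^T · [...] = (5.2)·(0.9263) + (1.2)·(0.7579) = 5.7263.

Step 5 — scale by n: T² = 5 · 5.7263 = 28.6316.

T² ≈ 28.6316


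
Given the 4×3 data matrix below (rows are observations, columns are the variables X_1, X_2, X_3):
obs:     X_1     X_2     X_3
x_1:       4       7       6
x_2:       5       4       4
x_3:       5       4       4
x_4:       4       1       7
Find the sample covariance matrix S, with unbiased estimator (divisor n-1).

Step 1 — column means:
  mean(X_1) = (4 + 5 + 5 + 4) / 4 = 18/4 = 4.5
  mean(X_2) = (7 + 4 + 4 + 1) / 4 = 16/4 = 4
  mean(X_3) = (6 + 4 + 4 + 7) / 4 = 21/4 = 5.25

Step 2 — sample covariance S[i,j] = (1/(n-1)) · Σ_k (x_{k,i} - mean_i) · (x_{k,j} - mean_j), with n-1 = 3.
  S[X_1,X_1] = ((-0.5)·(-0.5) + (0.5)·(0.5) + (0.5)·(0.5) + (-0.5)·(-0.5)) / 3 = 1/3 = 0.3333
  S[X_1,X_2] = ((-0.5)·(3) + (0.5)·(0) + (0.5)·(0) + (-0.5)·(-3)) / 3 = 0/3 = 0
  S[X_1,X_3] = ((-0.5)·(0.75) + (0.5)·(-1.25) + (0.5)·(-1.25) + (-0.5)·(1.75)) / 3 = -2.5/3 = -0.8333
  S[X_2,X_2] = ((3)·(3) + (0)·(0) + (0)·(0) + (-3)·(-3)) / 3 = 18/3 = 6
  S[X_2,X_3] = ((3)·(0.75) + (0)·(-1.25) + (0)·(-1.25) + (-3)·(1.75)) / 3 = -3/3 = -1
  S[X_3,X_3] = ((0.75)·(0.75) + (-1.25)·(-1.25) + (-1.25)·(-1.25) + (1.75)·(1.75)) / 3 = 6.75/3 = 2.25

S is symmetric (S[j,i] = S[i,j]). Assembling:

S = [[0.3333, 0, -0.8333],
 [0, 6, -1],
 [-0.8333, -1, 2.25]]


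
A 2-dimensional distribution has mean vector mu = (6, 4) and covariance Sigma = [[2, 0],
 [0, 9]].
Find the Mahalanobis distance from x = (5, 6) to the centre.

Step 1 — centre the observation: (x - mu) = (-1, 2).

Step 2 — invert Sigma. det(Sigma) = 2·9 - (0)² = 18.
  Sigma^{-1} = (1/det) · [[d, -b], [-b, a]] = [[0.5, 0],
 [0, 0.1111]].

Step 3 — form the quadratic (x - mu)^T · Sigma^{-1} · (x - mu):
  Sigma^{-1} · (x - mu) = (-0.5, 0.2222).
  (x - mu)^T · [Sigma^{-1} · (x - mu)] = (-1)·(-0.5) + (2)·(0.2222) = 0.9444.

Step 4 — take square root: d = √(0.9444) ≈ 0.9718.

d(x, mu) = √(0.9444) ≈ 0.9718


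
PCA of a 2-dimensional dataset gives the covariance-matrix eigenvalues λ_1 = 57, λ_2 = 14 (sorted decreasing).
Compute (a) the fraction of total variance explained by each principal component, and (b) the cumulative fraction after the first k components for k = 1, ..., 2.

Step 1 — total variance = trace(Sigma) = Σ λ_i = 57 + 14 = 71.

Step 2 — fraction explained by component i = λ_i / Σ λ:
  PC1: 57/71 = 0.8028
  PC2: 14/71 = 0.1972

Step 3 — cumulative fraction after k components = (λ_1 + ... + λ_k) / Σ λ:
  k = 1: 57/71 = 0.8028
  k = 2: (57 + 14)/71 = 71/71 = 1

Summary (fraction, with percent):

explained: PC1 0.8028 (80.28%), PC2 0.1972 (19.72%);  cumulative: 0.8028, 1


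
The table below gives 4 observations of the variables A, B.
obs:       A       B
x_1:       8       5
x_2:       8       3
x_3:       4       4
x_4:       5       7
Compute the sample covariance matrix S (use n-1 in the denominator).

Step 1 — column means:
  mean(A) = (8 + 8 + 4 + 5) / 4 = 25/4 = 6.25
  mean(B) = (5 + 3 + 4 + 7) / 4 = 19/4 = 4.75

Step 2 — sample covariance S[i,j] = (1/(n-1)) · Σ_k (x_{k,i} - mean_i) · (x_{k,j} - mean_j), with n-1 = 3.
  S[A,A] = ((1.75)·(1.75) + (1.75)·(1.75) + (-2.25)·(-2.25) + (-1.25)·(-1.25)) / 3 = 12.75/3 = 4.25
  S[A,B] = ((1.75)·(0.25) + (1.75)·(-1.75) + (-2.25)·(-0.75) + (-1.25)·(2.25)) / 3 = -3.75/3 = -1.25
  S[B,B] = ((0.25)·(0.25) + (-1.75)·(-1.75) + (-0.75)·(-0.75) + (2.25)·(2.25)) / 3 = 8.75/3 = 2.9167

S is symmetric (S[j,i] = S[i,j]). Assembling:

S = [[4.25, -1.25],
 [-1.25, 2.9167]]


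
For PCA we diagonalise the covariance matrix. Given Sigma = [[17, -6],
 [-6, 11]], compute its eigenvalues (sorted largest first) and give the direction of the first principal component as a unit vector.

Step 1 — characteristic polynomial of 2×2 Sigma:
  det(Sigma - λI) = λ² - trace · λ + det = 0.
  trace = 17 + 11 = 28, det = 17·11 - (-6)² = 151.
Step 2 — discriminant:
  Δ = trace² - 4·det = 784 - 604 = 180.
Step 3 — eigenvalues:
  λ = (trace ± √Δ)/2 = (28 ± 13.4164)/2,
  λ_1 = 20.7082,  λ_2 = 7.2918.

Step 4 — unit eigenvector for λ_1: solve (Sigma - λ_1 I)v = 0. First row:
  (17 - 20.7082)·v_x + (-6)·v_y = 0, i.e. (-3.7082)·v_x + (-6)·v_y = 0,
  so v ∝ (b, λ_1 - a) = (-6, 3.7082); multiply by -1 so the first entry is positive: u = (6, -3.7082).
  ||u|| = √((6)² + (-3.7082)²) = √(49.7508) ≈ 7.0534,
  v_1 = u/||u|| ≈ (0.8507, -0.5257) (||v_1|| = 1).

λ_1 = 20.7082,  λ_2 = 7.2918;  v_1 ≈ (0.8507, -0.5257)


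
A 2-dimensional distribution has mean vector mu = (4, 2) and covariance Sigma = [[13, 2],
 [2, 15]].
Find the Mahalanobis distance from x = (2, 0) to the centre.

Step 1 — centre the observation: (x - mu) = (-2, -2).

Step 2 — invert Sigma. det(Sigma) = 13·15 - (2)² = 191.
  Sigma^{-1} = (1/det) · [[d, -b], [-b, a]] = [[0.0785, -0.0105],
 [-0.0105, 0.0681]].

Step 3 — form the quadratic (x - mu)^T · Sigma^{-1} · (x - mu):
  Sigma^{-1} · (x - mu) = (-0.1361, -0.1152).
  (x - mu)^T · [Sigma^{-1} · (x - mu)] = (-2)·(-0.1361) + (-2)·(-0.1152) = 0.5026.

Step 4 — take square root: d = √(0.5026) ≈ 0.709.

d(x, mu) = √(0.5026) ≈ 0.709


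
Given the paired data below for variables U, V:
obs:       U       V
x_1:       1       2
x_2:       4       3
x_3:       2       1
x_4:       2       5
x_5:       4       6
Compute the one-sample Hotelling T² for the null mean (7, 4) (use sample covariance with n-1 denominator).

Step 1 — sample mean vector:
  mean(U) = (1 + 4 + 2 + 2 + 4) / 5 = 13/5 = 2.6
  mean(V) = (2 + 3 + 1 + 5 + 6) / 5 = 17/5 = 3.4
  x̄ = (2.6, 3.4),  deviation x̄ - mu_0 = (2.6, 3.4) - (7, 4) = (-4.4, -0.6).

Step 2 — sample covariance matrix, S[i,j] = (1/(n-1)) · Σ_k (x_{k,i} - mean_i) · (x_{k,j} - mean_j), divisor n-1 = 4:
  S[U,U] = ((-1.6)·(-1.6) + (1.4)·(1.4) + (-0.6)·(-0.6) + (-0.6)·(-0.6) + (1.4)·(1.4)) / 4 = 7.2/4 = 1.8
  S[U,V] = ((-1.6)·(-1.4) + (1.4)·(-0.4) + (-0.6)·(-2.4) + (-0.6)·(1.6) + (1.4)·(2.6)) / 4 = 5.8/4 = 1.45
  S[V,V] = ((-1.4)·(-1.4) + (-0.4)·(-0.4) + (-2.4)·(-2.4) + (1.6)·(1.6) + (2.6)·(2.6)) / 4 = 17.2/4 = 4.3
  S = [[1.8, 1.45],
 [1.45, 4.3]].

Step 3 — invert S. det(S) = 1.8·4.3 - (1.45)² = 5.6375.
  S^{-1} = (1/det) · [[d, -b], [-b, a]] = [[0.7627, -0.2572],
 [-0.2572, 0.3193]].

Step 4 — quadratic form (x̄ - mu_0)^T · S^{-1} · (x̄ - mu_0):
  S^{-1} · (x̄ - mu_0) = (-3.2018, 0.9401),
  (x̄ - mu_0)^T · [...] = (-4.4)·(-3.2018) + (-0.6)·(0.9401) = 13.5237.

Step 5 — scale by n: T² = 5 · 13.5237 = 67.6186.

T² ≈ 67.6186


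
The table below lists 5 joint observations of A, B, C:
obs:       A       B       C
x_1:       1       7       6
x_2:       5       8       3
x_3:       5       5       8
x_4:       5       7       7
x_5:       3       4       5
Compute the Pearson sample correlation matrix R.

Step 1 — column means:
  mean(A) = (1 + 5 + 5 + 5 + 3) / 5 = 19/5 = 3.8
  mean(B) = (7 + 8 + 5 + 7 + 4) / 5 = 31/5 = 6.2
  mean(C) = (6 + 3 + 8 + 7 + 5) / 5 = 29/5 = 5.8

Step 2 — sample variances and covariances s[i,j] = (1/(n-1)) · Σ_k (x_{k,i} - mean_i) · (x_{k,j} - mean_j), with n-1 = 4:
  s[A,A] = ((-2.8)·(-2.8) + (1.2)·(1.2) + (1.2)·(1.2) + (1.2)·(1.2) + (-0.8)·(-0.8)) / 4 = 12.8/4 = 3.2
  s[A,B] = ((-2.8)·(0.8) + (1.2)·(1.8) + (1.2)·(-1.2) + (1.2)·(0.8) + (-0.8)·(-2.2)) / 4 = 1.2/4 = 0.3
  s[A,C] = ((-2.8)·(0.2) + (1.2)·(-2.8) + (1.2)·(2.2) + (1.2)·(1.2) + (-0.8)·(-0.8)) / 4 = 0.8/4 = 0.2
  s[B,B] = ((0.8)·(0.8) + (1.8)·(1.8) + (-1.2)·(-1.2) + (0.8)·(0.8) + (-2.2)·(-2.2)) / 4 = 10.8/4 = 2.7
  s[B,C] = ((0.8)·(0.2) + (1.8)·(-2.8) + (-1.2)·(2.2) + (0.8)·(1.2) + (-2.2)·(-0.8)) / 4 = -4.8/4 = -1.2
  s[C,C] = ((0.2)·(0.2) + (-2.8)·(-2.8) + (2.2)·(2.2) + (1.2)·(1.2) + (-0.8)·(-0.8)) / 4 = 14.8/4 = 3.7
  Sample standard deviations s_i = √(s[i,i]):
  s(A) = √(3.2) = 1.7889
  s(B) = √(2.7) = 1.6432
  s(C) = √(3.7) = 1.9235

Step 3 — r_{ij} = s_{ij} / (s_i · s_j):
  r[A,A] = 1 (diagonal).
  r[A,B] = 0.3 / (1.7889 · 1.6432) = 0.3 / 2.9394 = 0.1021
  r[A,C] = 0.2 / (1.7889 · 1.9235) = 0.2 / 3.4409 = 0.0581
  r[B,B] = 1 (diagonal).
  r[B,C] = -1.2 / (1.6432 · 1.9235) = -1.2 / 3.1607 = -0.3797
  r[C,C] = 1 (diagonal).

R is symmetric with unit diagonal. Assembling:

R = [[1, 0.1021, 0.0581],
 [0.1021, 1, -0.3797],
 [0.0581, -0.3797, 1]]
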